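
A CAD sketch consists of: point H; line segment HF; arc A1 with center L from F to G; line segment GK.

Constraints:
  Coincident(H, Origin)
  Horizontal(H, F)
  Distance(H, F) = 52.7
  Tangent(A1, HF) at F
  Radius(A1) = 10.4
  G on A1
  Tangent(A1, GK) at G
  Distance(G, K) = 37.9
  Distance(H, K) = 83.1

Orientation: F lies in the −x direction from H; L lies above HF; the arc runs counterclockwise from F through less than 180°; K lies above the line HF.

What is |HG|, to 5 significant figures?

47.897

Checks: |LG| = 10.40 ✓; ∠(LG, GK) = 90.00° ✓; |GK| = 37.90 ✓; |HK| = 83.10 ✓.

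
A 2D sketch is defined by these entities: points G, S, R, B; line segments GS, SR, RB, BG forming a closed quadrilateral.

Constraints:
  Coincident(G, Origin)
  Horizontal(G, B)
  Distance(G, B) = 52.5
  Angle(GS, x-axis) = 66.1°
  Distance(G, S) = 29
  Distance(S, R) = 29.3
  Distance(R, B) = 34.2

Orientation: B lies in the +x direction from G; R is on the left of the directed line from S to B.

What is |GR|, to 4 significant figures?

51.66

G is at the origin; G and B share the same y with |GB| = 52.5 and B in +x, so B = (52.5, 0). GS runs at 66.1° with |GS| = 29.0, so S = (11.75, 26.51). R is determined by |SR| = 29.3 and |RB| = 34.2 together: it lies at the intersection of circle(S, 29.3) and circle(B, 34.2). With |SB| = 48.62, the foot of the radical line on SB is 21.11 from S and the perpendicular offset is √(29.3² − 21.11²) = 20.32. Taking the left-of-SB solution: R = (40.52, 32.03).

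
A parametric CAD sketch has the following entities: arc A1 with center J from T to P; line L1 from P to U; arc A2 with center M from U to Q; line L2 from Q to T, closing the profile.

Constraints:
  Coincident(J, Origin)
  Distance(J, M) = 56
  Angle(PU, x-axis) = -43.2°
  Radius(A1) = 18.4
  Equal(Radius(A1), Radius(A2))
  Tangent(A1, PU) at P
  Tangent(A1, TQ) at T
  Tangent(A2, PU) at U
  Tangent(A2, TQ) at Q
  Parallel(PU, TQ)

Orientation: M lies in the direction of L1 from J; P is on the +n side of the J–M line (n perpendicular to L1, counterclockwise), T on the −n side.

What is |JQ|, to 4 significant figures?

58.95

The slot axis is L1's direction at -43.2°, so u = (cos -43.2°, sin -43.2°) = (0.7290, -0.6845) and n = (−sin -43.2°, cos -43.2°) = (0.6845, 0.7290). J is at the origin and M lies 56.0 along u from J, so M = 56.0·u = (40.82, -38.33). Tangency of A1 to both parallel lines with radius 18.4 puts P and T at J ± 18.4·n: P = (12.60, 13.41), T = (-12.60, -13.41). Equal radii place U and Q the same way about M: U = M + 18.4·n = (53.42, -24.92), Q = M − 18.4·n = (28.23, -51.75). Then |JQ| = |Q − J| = 58.95.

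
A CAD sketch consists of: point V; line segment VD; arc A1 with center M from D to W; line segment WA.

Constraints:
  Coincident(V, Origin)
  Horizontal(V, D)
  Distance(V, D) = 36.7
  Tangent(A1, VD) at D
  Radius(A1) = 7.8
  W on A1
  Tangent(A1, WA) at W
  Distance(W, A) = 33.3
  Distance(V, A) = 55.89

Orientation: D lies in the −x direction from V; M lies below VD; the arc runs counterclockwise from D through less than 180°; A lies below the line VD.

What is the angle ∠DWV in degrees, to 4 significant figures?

39.29°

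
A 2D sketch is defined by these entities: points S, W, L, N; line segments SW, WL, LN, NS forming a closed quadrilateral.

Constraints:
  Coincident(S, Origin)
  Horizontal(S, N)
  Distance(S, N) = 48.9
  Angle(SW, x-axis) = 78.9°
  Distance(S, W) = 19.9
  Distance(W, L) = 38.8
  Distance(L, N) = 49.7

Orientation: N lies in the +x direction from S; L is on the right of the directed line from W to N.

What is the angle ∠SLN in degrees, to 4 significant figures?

76.29°

S is at the origin; SN is horizontal with |SN| = 48.9 and N in +x, so N = (48.9, 0). SW runs at 78.9° with |SW| = 19.9, so W = (3.831, 19.53). L is determined by |WL| = 38.8 and |LN| = 49.7 together: it lies at the intersection of circle(W, 38.8) and circle(N, 49.7). With |WN| = 49.12, the foot of the radical line on WN is 14.74 from W and the perpendicular offset is √(38.8² − 14.74²) = 35.89. Taking the right-of-WN solution: L = (3.086, -19.27).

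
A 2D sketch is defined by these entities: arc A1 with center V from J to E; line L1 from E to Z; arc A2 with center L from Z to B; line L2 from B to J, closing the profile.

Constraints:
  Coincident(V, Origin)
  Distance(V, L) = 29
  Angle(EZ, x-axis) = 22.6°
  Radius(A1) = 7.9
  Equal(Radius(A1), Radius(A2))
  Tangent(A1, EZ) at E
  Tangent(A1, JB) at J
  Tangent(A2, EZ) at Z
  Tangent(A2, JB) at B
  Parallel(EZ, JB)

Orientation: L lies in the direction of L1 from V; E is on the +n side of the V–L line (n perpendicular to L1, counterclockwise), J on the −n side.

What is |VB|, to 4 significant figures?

30.06

Tangency of A1 to both parallel lines with radius 7.9 puts E and J at V ± 7.9·n: E = (-3.036, 7.293), J = (3.036, -7.293). Equal radii place Z and B the same way about L: Z = L + 7.9·n = (23.74, 18.44), B = L − 7.9·n = (29.81, 3.851). Then |VB| = |B − V| = 30.06.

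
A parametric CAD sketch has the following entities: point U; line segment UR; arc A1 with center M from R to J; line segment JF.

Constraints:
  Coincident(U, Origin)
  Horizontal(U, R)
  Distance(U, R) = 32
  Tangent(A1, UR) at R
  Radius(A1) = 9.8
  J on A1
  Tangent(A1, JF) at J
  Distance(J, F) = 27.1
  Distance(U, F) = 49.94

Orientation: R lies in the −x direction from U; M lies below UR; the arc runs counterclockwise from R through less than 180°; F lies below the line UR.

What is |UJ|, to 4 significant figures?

43.25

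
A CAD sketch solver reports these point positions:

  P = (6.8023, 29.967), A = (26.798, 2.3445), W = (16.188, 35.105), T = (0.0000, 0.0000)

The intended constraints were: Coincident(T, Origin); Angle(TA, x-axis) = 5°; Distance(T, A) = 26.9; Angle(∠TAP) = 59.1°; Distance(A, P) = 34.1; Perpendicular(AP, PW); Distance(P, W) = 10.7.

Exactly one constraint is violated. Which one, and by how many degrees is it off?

Perpendicular(AP, PW) — off by 7.20°.

T = (0.00, 0.00) ✓; TA at 5.000° ✓; |TA| = 26.90 ✓; ∠TAP = 59.10° ✓; |AP| = 34.10 ✓; ∠(AP, PW) = 97.20° ✗; |PW| = 10.70 ✓.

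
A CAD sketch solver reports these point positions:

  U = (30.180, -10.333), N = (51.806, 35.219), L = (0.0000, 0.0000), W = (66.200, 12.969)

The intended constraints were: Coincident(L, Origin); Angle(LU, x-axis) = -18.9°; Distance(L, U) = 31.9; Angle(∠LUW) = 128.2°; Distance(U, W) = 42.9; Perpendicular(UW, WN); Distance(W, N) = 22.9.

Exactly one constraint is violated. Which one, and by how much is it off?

Distance(W, N) = 22.9 — off by 3.60.

L = (0.00, 0.00) ✓; LU at -18.90° ✓; |LU| = 31.90 ✓; ∠LUW = 128.2° ✓; |UW| = 42.90 ✓; ∠(UW, WN) = 90.00° ✓; |WN| = 26.50 ✗.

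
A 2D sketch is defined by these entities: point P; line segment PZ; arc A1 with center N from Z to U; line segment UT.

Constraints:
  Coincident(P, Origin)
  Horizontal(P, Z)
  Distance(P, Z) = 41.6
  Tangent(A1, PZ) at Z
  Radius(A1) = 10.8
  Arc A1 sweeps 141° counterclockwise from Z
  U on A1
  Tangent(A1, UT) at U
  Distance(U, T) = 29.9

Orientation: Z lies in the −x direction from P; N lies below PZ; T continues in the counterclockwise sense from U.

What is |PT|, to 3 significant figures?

45.6

P is at the origin; P and Z share the same y with |PZ| = 41.6 and Z on the −x side, so Z = (-41.6, 0.00). The tangent condition forces NZ to be normal to PZ, so N = Z + (0, -10.8) = (-41.6, -10.8). On A1, Z sits at bearing 90° from N; a 141° counterclockwise sweep puts U at bearing 231°, so U = N + 10.8·(cos 231°, sin 231°) = (-48.4, -19.2). A1 meets UT tangentially, so NU is at right angles to UT, so UT runs along (−sin 231°, cos 231°); with |UT| = 29.9, T = (-25.2, -38.0). Then |PT| = |T − P| = 45.6.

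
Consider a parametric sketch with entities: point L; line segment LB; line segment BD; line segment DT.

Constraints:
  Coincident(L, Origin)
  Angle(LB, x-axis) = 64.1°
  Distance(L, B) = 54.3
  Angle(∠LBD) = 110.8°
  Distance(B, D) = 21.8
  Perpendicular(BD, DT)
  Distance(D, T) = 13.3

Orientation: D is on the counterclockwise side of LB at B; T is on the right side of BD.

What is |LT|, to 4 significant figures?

76.10

∠LBD = 110.8°, so BD runs at 64.1° + (180° − 110.8°) = 133.3° from the x-axis; with |BD| = 21.8, D = B + 21.8·(cos 133.3°, sin 133.3°) = (8.767, 64.71). The perpendicularity gives DT at right angles to BD; with |DT| = 13.3 on the right of BD, T = D + 13.3·(0.7278, 0.6858) = (18.45, 73.83). Then |LT| = |T − L| = 76.10.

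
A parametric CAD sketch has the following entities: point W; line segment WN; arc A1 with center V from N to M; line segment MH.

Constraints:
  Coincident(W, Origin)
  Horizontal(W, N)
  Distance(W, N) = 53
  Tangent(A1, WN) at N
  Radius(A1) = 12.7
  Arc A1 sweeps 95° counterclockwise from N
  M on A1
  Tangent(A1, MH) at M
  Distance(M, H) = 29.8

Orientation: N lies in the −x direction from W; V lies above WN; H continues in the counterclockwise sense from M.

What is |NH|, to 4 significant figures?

44.64

On A1, N sits at bearing -90° from V; a 95° counterclockwise sweep puts M at bearing 5°, so M = V + 12.7·(cos 5°, sin 5°) = (-40.35, 13.81). A1 meets MH tangentially, so VM is at right angles to MH, so MH runs along (−sin 5°, cos 5°); with |MH| = 29.8, H = (-42.95, 43.49). Then |NH| = |H − N| = 44.64.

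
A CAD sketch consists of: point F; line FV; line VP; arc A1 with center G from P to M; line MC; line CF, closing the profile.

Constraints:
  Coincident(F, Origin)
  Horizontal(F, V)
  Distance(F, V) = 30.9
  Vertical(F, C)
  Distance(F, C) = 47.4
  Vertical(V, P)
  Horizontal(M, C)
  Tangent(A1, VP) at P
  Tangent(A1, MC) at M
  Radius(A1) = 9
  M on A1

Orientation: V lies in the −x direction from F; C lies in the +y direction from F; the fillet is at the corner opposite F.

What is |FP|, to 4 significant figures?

49.29

F is at the origin; FV is horizontal with |FV| = 30.9 and V on the −x side, so V = (-30.90, 0.000). F and C share the same x with |FC| = 47.4 and C on the +y side, so C = (0.000, 47.40). The virtual corner opposite F is at (-30.90, 47.40). Since A1 is tangent to VP there, GP ⟂ VP and since A1 is tangent to MC there, GM ⟂ MC, with radius 9.0, so the center G sits 9.0 in from both sides at G = (-21.90, 38.40). That places the tangent points at P = (-30.90, 38.40) on VP and M = (-21.90, 47.40) on MC. Then |FP| = |P − F| = 49.29.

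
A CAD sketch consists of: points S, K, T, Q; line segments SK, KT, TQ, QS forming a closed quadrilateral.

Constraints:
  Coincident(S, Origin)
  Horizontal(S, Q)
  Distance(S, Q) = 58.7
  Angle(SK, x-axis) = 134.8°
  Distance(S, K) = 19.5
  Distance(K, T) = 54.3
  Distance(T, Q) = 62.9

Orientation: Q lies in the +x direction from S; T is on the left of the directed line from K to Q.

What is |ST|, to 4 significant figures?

57.95

Checks: |KT| = 54.30 ✓; |TQ| = 62.90 ✓.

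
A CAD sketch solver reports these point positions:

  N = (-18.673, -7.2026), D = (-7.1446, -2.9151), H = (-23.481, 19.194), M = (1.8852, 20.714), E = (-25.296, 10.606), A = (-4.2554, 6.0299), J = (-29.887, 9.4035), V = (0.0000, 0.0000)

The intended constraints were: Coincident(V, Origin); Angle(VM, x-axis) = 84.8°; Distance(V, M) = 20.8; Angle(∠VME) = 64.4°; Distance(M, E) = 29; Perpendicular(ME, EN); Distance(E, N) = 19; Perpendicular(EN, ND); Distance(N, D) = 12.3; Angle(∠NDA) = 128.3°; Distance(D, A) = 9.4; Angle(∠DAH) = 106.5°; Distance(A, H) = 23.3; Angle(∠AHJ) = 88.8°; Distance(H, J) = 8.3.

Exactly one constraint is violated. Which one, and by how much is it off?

Distance(H, J) = 8.3 — off by 3.40.

V = (0.00, 0.00) ✓; VM at 84.80° ✓; |VM| = 20.80 ✓; ∠VME = 64.40° ✓; |ME| = 29.00 ✓; ∠(ME, EN) = 90.00° ✓; |EN| = 19.00 ✓; ∠(EN, ND) = 90.00° ✓; |ND| = 12.30 ✓; ∠NDA = 128.3° ✓; |DA| = 9.400 ✓; ∠DAH = 106.5° ✓; |AH| = 23.30 ✓; ∠AHJ = 88.80° ✓; |HJ| = 11.70 ✗.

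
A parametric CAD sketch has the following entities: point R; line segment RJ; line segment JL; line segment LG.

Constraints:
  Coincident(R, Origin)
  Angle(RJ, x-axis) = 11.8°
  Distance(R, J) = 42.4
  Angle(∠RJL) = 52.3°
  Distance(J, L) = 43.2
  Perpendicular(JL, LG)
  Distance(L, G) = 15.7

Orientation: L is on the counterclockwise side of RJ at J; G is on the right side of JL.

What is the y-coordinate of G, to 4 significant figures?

48.67

R is at the origin; RJ runs at 11.8° with length 42.4, so J = 42.4·(cos 11.8°, sin 11.8°) = (41.50, 8.671). ∠RJL = 52.3°, so JL runs at 11.8° + (180° − 52.3°) = 139.5° from the x-axis; with |JL| = 43.2, L = J + 43.2·(cos 139.5°, sin 139.5°) = (8.654, 36.73). The perpendicularity gives LG at right angles to JL; with |LG| = 15.7 on the right of JL, G = L + 15.7·(0.6494, 0.7604) = (18.85, 48.67). So G.y = 48.67.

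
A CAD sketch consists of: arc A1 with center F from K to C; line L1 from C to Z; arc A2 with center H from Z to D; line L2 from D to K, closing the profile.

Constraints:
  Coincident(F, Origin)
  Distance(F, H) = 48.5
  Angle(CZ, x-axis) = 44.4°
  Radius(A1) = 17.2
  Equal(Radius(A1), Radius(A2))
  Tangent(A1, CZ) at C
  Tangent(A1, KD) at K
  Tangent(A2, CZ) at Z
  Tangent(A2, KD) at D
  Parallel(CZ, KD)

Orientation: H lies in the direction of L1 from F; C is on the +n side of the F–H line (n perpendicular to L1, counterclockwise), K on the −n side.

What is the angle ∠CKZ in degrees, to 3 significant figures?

54.7°

The slot axis is L1's direction at 44.4°, so u = (cos 44.4°, sin 44.4°) = (0.714, 0.700) and n = (−sin 44.4°, cos 44.4°) = (-0.700, 0.714). F is at the origin and H lies 48.5 along u from F, so H = 48.5·u = (34.7, 33.9). Tangency of A1 to both parallel lines with radius 17.2 puts C and K at F ± 17.2·n: C = (-12.0, 12.3), K = (12.0, -12.3). Equal radii place Z and D the same way about H: Z = H + 17.2·n = (22.6, 46.2), D = H − 17.2·n = (46.7, 21.6). Then cos ∠CKZ = KC·KZ / (|KC||KZ|), giving 54.7°.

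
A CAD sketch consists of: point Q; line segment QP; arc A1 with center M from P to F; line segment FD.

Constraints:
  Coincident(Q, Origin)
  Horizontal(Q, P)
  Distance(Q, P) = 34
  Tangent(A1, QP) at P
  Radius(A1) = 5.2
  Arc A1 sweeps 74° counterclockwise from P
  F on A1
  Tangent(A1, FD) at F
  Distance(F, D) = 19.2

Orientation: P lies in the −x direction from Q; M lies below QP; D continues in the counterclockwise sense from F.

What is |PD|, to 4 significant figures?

24.49

On A1, P sits at bearing 90° from M; a 74° counterclockwise sweep puts F at bearing 164°, so F = M + 5.2·(cos 164°, sin 164°) = (-39.00, -3.767). The tangent condition forces MF to be normal to FD, so FD runs along (−sin 164°, cos 164°); with |FD| = 19.2, D = (-44.29, -22.22). Then |PD| = |D − P| = 24.49.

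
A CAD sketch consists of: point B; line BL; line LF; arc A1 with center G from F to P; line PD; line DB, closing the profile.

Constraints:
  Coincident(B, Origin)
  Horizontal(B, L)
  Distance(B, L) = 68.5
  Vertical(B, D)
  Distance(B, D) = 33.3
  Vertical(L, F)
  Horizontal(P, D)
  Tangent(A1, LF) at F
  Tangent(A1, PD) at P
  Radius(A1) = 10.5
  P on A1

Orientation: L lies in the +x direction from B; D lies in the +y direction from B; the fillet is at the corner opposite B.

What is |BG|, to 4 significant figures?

62.32

B is at the origin; BL is horizontal with |BL| = 68.5 and L on the +x side, so L = (68.50, 0.000). BD is vertical with |BD| = 33.3 and D on the +y side, so D = (0.000, 33.30). The virtual corner opposite B is at (68.50, 33.30). The tangent condition forces GF to be normal to LF and A1 meets PD tangentially, so GP is at right angles to PD, with radius 10.5, so the center G sits 10.5 in from both sides at G = (58.00, 22.80). Then |BG| = |G − B| = 62.32.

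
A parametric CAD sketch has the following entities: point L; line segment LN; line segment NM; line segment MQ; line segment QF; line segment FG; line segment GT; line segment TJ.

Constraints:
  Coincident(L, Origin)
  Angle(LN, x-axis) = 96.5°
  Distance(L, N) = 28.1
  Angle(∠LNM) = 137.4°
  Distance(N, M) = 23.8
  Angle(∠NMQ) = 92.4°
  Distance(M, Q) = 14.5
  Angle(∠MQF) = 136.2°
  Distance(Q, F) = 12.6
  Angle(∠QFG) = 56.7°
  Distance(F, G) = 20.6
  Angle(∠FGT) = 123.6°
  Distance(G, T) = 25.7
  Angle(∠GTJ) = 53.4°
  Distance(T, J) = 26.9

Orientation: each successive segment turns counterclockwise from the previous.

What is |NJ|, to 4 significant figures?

35.03

∠FGT = 123.6° gives GT at 90.20° from the x-axis; with |GT| = 25.7, T = (-13.98, 57.51). ∠GTJ = 53.4° gives TJ at -143.2° from the x-axis; with |TJ| = 26.9, J = (-35.52, 41.40). Then |NJ| = |J − N| = 35.03.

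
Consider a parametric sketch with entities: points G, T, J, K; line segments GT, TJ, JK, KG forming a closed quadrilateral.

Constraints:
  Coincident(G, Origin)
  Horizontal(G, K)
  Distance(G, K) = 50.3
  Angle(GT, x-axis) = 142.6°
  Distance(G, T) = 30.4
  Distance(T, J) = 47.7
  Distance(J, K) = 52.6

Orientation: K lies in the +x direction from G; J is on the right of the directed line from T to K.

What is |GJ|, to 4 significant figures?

21.41

Checks: |TJ| = 47.70 ✓; |JK| = 52.60 ✓.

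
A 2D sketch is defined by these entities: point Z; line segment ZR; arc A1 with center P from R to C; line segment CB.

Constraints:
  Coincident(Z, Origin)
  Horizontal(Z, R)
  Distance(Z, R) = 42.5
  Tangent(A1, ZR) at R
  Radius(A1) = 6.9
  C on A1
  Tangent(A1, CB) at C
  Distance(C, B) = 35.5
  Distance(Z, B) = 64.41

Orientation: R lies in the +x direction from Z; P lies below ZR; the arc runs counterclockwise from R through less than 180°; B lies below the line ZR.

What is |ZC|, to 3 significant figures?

37.2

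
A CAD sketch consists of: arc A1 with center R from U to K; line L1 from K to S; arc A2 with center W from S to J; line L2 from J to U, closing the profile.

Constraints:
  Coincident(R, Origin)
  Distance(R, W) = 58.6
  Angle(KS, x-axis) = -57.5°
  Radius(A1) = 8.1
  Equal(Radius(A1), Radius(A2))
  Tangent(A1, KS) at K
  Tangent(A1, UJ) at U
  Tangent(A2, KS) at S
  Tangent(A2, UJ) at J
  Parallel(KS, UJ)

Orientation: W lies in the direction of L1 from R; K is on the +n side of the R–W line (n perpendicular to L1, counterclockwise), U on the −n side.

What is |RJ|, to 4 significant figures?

59.16

The slot axis is L1's direction at -57.5°, so u = (cos -57.5°, sin -57.5°) = (0.5373, -0.8434) and n = (−sin -57.5°, cos -57.5°) = (0.8434, 0.5373). R is at the origin and W lies 58.6 along u from R, so W = 58.6·u = (31.49, -49.42). Tangency of A1 to both parallel lines with radius 8.1 puts K and U at R ± 8.1·n: K = (6.831, 4.352), U = (-6.831, -4.352). Equal radii place S and J the same way about W: S = W + 8.1·n = (38.32, -45.07), J = W − 8.1·n = (24.65, -53.77). Then |RJ| = |J − R| = 59.16.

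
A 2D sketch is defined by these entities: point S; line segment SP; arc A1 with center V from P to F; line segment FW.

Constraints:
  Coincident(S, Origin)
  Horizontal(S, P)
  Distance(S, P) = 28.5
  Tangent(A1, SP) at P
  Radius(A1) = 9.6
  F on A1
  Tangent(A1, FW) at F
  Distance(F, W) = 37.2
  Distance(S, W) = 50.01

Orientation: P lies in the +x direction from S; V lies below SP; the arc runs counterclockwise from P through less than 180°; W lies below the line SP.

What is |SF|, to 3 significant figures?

21.1

Checks: |VF| = 9.600 ✓; ∠(VF, FW) = 90.00° ✓; |FW| = 37.20 ✓; |SW| = 50.01 ✓.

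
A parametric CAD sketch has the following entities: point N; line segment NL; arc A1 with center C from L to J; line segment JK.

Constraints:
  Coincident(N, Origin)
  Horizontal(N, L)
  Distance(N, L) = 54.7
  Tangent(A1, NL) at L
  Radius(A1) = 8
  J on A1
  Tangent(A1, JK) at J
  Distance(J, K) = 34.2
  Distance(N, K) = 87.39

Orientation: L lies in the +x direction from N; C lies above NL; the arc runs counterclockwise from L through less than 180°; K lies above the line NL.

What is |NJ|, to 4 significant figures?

61.08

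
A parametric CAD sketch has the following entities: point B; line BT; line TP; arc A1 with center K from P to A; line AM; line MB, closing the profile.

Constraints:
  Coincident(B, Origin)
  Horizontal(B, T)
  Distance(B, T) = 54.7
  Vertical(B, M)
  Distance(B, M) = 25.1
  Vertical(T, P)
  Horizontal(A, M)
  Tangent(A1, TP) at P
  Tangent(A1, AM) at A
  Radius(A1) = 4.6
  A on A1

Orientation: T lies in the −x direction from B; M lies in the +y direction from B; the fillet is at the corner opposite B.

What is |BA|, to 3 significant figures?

56.0

B is at the origin; B and T share the same y with |BT| = 54.7 and T on the −x side, so T = (-54.7, 0.00). BM is vertical with |BM| = 25.1 and M on the +y side, so M = (0.00, 25.1). The virtual corner opposite B is at (-54.7, 25.1). A1 meets TP tangentially, so KP is at right angles to TP and the tangent condition forces KA to be normal to AM, with radius 4.6, so the center K sits 4.6 in from both sides at K = (-50.1, 20.5). That places the tangent points at P = (-54.7, 20.5) on TP and A = (-50.1, 25.1) on AM. Then |BA| = |A − B| = 56.0.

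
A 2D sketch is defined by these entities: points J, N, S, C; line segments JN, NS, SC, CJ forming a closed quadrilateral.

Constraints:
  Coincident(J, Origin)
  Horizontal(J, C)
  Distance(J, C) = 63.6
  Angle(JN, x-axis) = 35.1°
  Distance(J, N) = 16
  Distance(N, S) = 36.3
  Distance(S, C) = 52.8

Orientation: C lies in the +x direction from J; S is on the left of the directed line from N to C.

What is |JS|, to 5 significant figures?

51.133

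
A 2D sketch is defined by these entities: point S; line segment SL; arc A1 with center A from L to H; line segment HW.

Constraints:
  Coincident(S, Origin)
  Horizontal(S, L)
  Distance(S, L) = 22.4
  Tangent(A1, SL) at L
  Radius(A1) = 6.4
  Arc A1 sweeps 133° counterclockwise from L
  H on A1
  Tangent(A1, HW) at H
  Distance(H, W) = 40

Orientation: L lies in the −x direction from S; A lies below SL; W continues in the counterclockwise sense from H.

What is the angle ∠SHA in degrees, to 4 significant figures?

21.32°

The tangent condition forces AL to be normal to SL, so A = L + (0, -6.4) = (-22.40, -6.400). On A1, L sits at bearing 90° from A; a 133° counterclockwise sweep puts H at bearing 223°, so H = A + 6.4·(cos 223°, sin 223°) = (-27.08, -10.76). Then cos ∠SHA = HS·HA / (|HS||HA|), giving 21.32°.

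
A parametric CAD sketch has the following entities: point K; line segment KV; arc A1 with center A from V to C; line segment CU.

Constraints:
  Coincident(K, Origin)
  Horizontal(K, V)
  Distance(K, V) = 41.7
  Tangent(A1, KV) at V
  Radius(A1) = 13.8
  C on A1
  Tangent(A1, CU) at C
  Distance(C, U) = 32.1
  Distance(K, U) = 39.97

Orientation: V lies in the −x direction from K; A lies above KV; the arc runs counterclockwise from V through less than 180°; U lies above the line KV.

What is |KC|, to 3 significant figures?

30.3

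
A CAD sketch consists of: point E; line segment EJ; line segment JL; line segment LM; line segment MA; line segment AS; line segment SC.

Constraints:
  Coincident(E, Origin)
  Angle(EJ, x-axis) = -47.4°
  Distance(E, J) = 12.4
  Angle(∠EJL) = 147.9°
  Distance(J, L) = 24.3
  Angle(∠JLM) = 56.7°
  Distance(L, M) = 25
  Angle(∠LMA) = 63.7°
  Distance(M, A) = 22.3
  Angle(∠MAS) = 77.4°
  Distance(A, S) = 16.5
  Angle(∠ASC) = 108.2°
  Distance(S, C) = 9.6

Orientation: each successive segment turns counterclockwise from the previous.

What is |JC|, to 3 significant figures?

21.1

∠MAS = 77.4° gives AS at -33.1° from the x-axis; with |AS| = 16.5, S = (22.0, -16.3). ∠ASC = 108.2° gives SC at 38.7° from the x-axis; with |SC| = 9.6, C = (29.5, -10.3). Then |JC| = |C − J| = 21.1.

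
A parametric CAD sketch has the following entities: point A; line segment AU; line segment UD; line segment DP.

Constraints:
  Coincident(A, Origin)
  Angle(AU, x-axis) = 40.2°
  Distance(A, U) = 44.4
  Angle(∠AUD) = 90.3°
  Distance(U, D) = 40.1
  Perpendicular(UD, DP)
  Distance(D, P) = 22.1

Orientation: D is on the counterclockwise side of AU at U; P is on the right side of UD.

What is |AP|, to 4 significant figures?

77.77

A is at the origin; AU runs at 40.2° with length 44.4, so U = 44.4·(cos 40.2°, sin 40.2°) = (33.91, 28.66). ∠AUD = 90.3°, so UD runs at 40.2° + (180° − 90.3°) = 129.9° from the x-axis; with |UD| = 40.1, D = U + 40.1·(cos 129.9°, sin 129.9°) = (8.190, 59.42). UD ⟂ DP; with |DP| = 22.1 on the right of UD, P = D + 22.1·(0.7672, 0.6414) = (25.14, 73.60). Then |AP| = |P − A| = 77.77.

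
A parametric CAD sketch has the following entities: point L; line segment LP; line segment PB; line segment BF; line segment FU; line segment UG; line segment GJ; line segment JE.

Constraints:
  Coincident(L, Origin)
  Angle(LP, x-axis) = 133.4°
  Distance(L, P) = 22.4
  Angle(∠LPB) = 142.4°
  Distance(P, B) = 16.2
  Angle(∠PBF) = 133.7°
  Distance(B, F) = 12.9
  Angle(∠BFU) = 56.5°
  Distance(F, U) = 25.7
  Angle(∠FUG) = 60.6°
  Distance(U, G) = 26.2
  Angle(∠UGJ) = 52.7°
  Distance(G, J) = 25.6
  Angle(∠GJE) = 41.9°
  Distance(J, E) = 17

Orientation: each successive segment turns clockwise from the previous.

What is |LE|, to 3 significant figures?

25.0

L is at the origin; LP runs at 133.4° with length 22.4, so P = (-15.4, 16.3). ∠LPB = 142.4° gives PB at 95.8° from the x-axis; with |PB| = 16.2, B = (-17.0, 32.4). ∠PBF = 133.7° gives BF at 49.5° from the x-axis; with |BF| = 12.9, F = (-8.65, 42.2). ∠BFU = 56.5° gives FU at -74.0° from the x-axis; with |FU| = 25.7, U = (-1.57, 17.5). ∠FUG = 60.6° gives UG at 167° from the x-axis; with |UG| = 26.2, G = (-27.1, 23.6). ∠UGJ = 52.7° gives GJ at 39.3° from the x-axis; with |GJ| = 25.6, J = (-7.24, 39.8). ∠GJE = 41.9° gives JE at -98.8° from the x-axis; with |JE| = 17.0, E = (-9.84, 23.0). Then |LE| = |E − L| = 25.0.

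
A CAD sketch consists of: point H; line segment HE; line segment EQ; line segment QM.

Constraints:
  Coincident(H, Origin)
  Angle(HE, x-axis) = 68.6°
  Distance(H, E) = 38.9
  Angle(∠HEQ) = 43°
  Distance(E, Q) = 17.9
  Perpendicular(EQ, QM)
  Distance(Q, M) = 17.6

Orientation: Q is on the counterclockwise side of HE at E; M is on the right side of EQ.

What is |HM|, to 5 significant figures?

45.373

H is at the origin; HE runs at 68.6° with length 38.9, so E = 38.9·(cos 68.6°, sin 68.6°) = (14.194, 36.218). ∠HEQ = 43.0°, so EQ runs at 68.6° + (180° − 43.0°) = 205.60° from the x-axis; with |EQ| = 17.9, Q = E + 17.9·(cos 205.60°, sin 205.60°) = (-1.9491, 28.484). EQ ⟂ QM; with |QM| = 17.6 on the right of EQ, M = Q + 17.6·(-0.43209, 0.90183) = (-9.5538, 44.356). Then |HM| = |M − H| = 45.373.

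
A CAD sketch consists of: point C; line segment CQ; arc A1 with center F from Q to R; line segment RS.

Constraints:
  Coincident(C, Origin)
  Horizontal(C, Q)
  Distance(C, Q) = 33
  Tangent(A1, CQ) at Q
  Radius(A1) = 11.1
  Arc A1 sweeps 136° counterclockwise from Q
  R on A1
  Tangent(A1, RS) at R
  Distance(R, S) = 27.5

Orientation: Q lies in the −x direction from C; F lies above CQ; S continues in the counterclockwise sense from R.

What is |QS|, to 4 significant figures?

40.05

C is at the origin; CQ is horizontal with |CQ| = 33.0 and Q on the −x side, so Q = (-33.00, 0.000). The tangent condition forces FQ to be normal to CQ, so F = Q + (0, 11.1) = (-33.00, 11.10). On A1, Q sits at bearing -90° from F; a 136° counterclockwise sweep puts R at bearing 46°, so R = F + 11.1·(cos 46°, sin 46°) = (-25.29, 19.08). A1 meets RS tangentially, so FR is at right angles to RS, so RS runs along (−sin 46°, cos 46°); with |RS| = 27.5, S = (-45.07, 38.19). Then |QS| = |S − Q| = 40.05.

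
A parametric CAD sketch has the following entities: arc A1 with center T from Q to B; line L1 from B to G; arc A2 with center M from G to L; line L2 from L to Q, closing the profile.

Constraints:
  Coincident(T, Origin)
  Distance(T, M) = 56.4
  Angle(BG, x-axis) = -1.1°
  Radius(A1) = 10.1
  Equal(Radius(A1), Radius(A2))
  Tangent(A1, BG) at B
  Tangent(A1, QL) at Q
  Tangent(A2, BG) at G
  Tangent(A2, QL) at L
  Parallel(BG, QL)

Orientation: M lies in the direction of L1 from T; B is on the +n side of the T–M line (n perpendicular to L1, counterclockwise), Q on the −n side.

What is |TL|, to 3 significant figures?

57.3

The slot axis is L1's direction at -1.1°, so u = (cos -1.1°, sin -1.1°) = (1.00, -0.0192) and n = (−sin -1.1°, cos -1.1°) = (0.0192, 1.00). T is at the origin and M lies 56.4 along u from T, so M = 56.4·u = (56.4, -1.08). Tangency of A1 to both parallel lines with radius 10.1 puts B and Q at T ± 10.1·n: B = (0.194, 10.1), Q = (-0.194, -10.1). Equal radii place G and L the same way about M: G = M + 10.1·n = (56.6, 9.02), L = M − 10.1·n = (56.2, -11.2). Then |TL| = |L − T| = 57.3.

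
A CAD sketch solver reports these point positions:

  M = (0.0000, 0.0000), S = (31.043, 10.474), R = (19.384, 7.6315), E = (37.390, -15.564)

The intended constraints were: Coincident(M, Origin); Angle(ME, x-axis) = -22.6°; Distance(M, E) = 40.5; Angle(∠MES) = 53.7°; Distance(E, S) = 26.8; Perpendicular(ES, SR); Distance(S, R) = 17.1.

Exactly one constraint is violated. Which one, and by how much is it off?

Distance(S, R) = 17.1 — off by 5.10.

M = (0.00, 0.00) ✓; ME at -22.60° ✓; |ME| = 40.50 ✓; ∠MES = 53.70° ✓; |ES| = 26.80 ✓; ∠(ES, SR) = 90.00° ✓; |SR| = 12.00 ✗.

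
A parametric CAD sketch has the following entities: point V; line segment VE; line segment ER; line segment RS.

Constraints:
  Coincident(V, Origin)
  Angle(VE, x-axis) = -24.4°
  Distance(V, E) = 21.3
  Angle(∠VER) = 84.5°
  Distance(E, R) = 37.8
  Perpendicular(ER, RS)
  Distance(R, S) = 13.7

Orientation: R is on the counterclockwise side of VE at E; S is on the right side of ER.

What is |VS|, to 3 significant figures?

50.0

∠VER = 84.5°, so ER runs at -24.4° + (180° − 84.5°) = 71.1° from the x-axis; with |ER| = 37.8, R = E + 37.8·(cos 71.1°, sin 71.1°) = (31.6, 27.0). ER ⟂ RS; with |RS| = 13.7 on the right of ER, S = R + 13.7·(0.946, -0.324) = (44.6, 22.5). Then |VS| = |S − V| = 50.0.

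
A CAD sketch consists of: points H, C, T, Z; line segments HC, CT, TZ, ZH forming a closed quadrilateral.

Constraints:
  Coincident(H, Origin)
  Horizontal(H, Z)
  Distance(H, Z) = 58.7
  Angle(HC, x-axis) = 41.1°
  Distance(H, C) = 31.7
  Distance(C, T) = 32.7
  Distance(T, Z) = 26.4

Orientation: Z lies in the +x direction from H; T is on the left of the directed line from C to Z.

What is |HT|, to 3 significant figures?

62.0

Checks: |CT| = 32.70 ✓; |TZ| = 26.40 ✓.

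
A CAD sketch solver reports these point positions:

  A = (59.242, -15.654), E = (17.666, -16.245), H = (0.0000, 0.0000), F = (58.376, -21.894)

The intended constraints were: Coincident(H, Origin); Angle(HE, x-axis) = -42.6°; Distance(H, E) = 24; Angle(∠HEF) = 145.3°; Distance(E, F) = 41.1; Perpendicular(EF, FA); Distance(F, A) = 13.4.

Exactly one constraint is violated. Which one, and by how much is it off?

Distance(F, A) = 13.4 — off by 7.10.

H = (0.00, 0.00) ✓; HE at -42.60° ✓; |HE| = 24.00 ✓; ∠HEF = 145.3° ✓; |EF| = 41.10 ✓; ∠(EF, FA) = 90.00° ✓; |FA| = 6.300 ✗.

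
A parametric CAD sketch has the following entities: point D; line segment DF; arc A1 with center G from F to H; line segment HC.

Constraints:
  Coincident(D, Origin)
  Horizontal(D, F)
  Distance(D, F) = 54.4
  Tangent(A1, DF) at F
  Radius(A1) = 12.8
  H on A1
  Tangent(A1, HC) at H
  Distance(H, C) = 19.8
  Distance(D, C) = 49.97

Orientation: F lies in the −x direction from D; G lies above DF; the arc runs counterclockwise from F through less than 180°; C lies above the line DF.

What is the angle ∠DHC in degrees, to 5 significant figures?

98.073°

Checks: D = (0.00, 0.00) ✓; D.y = 0.00, F.y = 0.00 ✓; |GH| = 12.80 ✓; ∠(GH, HC) = 90.00° ✓; |HC| = 19.80 ✓; |DC| = 49.97 ✓.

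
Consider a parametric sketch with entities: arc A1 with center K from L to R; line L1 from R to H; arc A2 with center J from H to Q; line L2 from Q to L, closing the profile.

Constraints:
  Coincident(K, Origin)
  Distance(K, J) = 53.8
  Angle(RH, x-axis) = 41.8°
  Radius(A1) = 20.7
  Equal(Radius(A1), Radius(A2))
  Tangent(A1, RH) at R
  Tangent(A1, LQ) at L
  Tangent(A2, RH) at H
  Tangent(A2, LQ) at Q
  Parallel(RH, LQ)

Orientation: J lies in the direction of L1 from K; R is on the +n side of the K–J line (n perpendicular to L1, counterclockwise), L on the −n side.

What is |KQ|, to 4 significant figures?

57.64

Tangency of A1 to both parallel lines with radius 20.7 puts R and L at K ± 20.7·n: R = (-13.80, 15.43), L = (13.80, -15.43). Equal radii place H and Q the same way about J: H = J + 20.7·n = (26.31, 51.29), Q = J − 20.7·n = (53.90, 20.43). Then |KQ| = |Q − K| = 57.64.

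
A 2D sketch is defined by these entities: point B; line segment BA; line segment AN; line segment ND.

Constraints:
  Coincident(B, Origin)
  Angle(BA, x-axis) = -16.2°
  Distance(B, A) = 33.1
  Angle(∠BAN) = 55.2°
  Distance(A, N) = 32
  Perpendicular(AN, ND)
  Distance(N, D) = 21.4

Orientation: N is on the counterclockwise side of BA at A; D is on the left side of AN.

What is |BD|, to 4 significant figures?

14.33

B is at the origin; BA runs at -16.2° with length 33.1, so A = 33.1·(cos -16.2°, sin -16.2°) = (31.79, -9.235). ∠BAN = 55.2°, so AN runs at -16.2° + (180° − 55.2°) = 108.6° from the x-axis; with |AN| = 32.0, N = A + 32.0·(cos 108.6°, sin 108.6°) = (21.58, 21.09). AN is perpendicular to ND; with |ND| = 21.4 on the left of AN, D = N + 21.4·(-0.9478, -0.3190) = (1.297, 14.27). Then |BD| = |D − B| = 14.33.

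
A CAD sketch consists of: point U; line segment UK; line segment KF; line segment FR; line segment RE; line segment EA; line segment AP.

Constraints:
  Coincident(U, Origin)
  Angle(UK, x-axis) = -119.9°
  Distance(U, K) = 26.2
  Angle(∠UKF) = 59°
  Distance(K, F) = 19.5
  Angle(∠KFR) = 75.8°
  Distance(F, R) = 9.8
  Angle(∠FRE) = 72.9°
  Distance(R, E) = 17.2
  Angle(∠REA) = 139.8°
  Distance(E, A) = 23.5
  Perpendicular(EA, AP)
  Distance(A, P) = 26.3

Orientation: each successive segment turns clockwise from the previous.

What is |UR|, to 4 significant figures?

13.45

U is at the origin; UK runs at -119.9° with length 26.2, so K = (-13.06, -22.71). ∠UKF = 59.0° gives KF at 119.1° from the x-axis; with |KF| = 19.5, F = (-22.54, -5.674). ∠KFR = 75.8° gives FR at 14.90° from the x-axis; with |FR| = 9.8, R = (-13.07, -3.154). Then |UR| = |R − U| = 13.45.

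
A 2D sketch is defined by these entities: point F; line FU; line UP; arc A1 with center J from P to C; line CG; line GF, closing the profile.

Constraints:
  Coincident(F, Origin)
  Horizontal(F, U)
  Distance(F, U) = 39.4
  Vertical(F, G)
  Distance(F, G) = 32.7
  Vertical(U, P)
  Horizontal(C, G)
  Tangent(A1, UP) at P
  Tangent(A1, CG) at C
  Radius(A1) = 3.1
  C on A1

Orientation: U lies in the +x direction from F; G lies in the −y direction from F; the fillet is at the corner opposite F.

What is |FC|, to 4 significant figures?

48.86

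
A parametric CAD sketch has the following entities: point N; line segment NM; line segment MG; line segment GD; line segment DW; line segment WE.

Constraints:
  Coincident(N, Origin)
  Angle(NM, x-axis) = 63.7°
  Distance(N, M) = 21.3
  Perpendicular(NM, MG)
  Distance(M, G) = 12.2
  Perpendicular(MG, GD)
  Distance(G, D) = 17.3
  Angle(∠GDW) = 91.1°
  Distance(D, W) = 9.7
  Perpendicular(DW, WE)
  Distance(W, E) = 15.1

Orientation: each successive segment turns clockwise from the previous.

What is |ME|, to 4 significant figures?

3.256

N is at the origin; NM runs at 63.7° with length 21.3, so M = (9.437, 19.10). NM ⟂ MG, so MG runs at -26.30°; with |MG| = 12.2, G = (20.37, 13.69). MG is perpendicular to GD, so GD runs at -116.3°; with |GD| = 17.3, D = (12.71, -1.820). ∠GDW = 91.1° gives DW at 154.8° from the x-axis; with |DW| = 9.7, W = (3.933, 2.311). DW ⟂ WE, so WE runs at 64.80°; with |WE| = 15.1, E = (10.36, 15.97). Then |ME| = |E − M| = 3.256.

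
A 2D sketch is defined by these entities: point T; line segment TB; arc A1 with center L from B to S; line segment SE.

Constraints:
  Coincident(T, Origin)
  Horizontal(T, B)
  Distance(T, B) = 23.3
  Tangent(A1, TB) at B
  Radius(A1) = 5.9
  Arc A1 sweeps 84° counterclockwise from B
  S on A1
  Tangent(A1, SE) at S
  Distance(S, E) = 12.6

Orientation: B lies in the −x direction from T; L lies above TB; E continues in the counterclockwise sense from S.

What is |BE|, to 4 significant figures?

19.21

T is at the origin; TB is horizontal with |TB| = 23.3 and B on the −x side, so B = (-23.30, 0.000). Tangency of A1 to TB means the radius LB is perpendicular to TB, so L = B + (0, 5.9) = (-23.30, 5.900). On A1, B sits at bearing -90° from L; an 84° counterclockwise sweep puts S at bearing -6°, so S = L + 5.9·(cos -6°, sin -6°) = (-17.43, 5.283). The tangent condition forces LS to be normal to SE, so SE runs along (−sin -6°, cos -6°); with |SE| = 12.6, E = (-16.12, 17.81). Then |BE| = |E − B| = 19.21.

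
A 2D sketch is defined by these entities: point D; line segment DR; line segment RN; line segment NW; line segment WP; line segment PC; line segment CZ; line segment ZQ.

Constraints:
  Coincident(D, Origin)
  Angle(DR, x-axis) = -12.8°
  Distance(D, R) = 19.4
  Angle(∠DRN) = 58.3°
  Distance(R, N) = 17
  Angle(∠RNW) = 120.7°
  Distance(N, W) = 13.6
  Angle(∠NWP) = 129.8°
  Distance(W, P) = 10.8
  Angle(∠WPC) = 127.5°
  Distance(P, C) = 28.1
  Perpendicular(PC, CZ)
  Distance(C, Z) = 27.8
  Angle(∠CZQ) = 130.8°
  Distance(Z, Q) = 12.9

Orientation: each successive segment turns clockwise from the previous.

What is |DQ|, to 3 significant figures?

29.8

D is at the origin; DR runs at -12.8° with length 19.4, so R = (18.9, -4.30). ∠DRN = 58.3° gives RN at -134° from the x-axis; with |RN| = 17.0, N = (7.00, -16.4). ∠RNW = 120.7° gives NW at 166° from the x-axis; with |NW| = 13.6, W = (-6.20, -13.2). ∠NWP = 129.8° gives WP at 116° from the x-axis; with |WP| = 10.8, P = (-10.9, -3.47). ∠WPC = 127.5° gives PC at 63.5° from the x-axis; with |PC| = 28.1, C = (1.60, 21.7). The perpendicularity gives CZ at right angles to PC, so CZ runs at -26.5°; with |CZ| = 27.8, Z = (26.5, 9.27). ∠CZQ = 130.8° gives ZQ at -75.7° from the x-axis; with |ZQ| = 12.9, Q = (29.7, -3.23). Then |DQ| = |Q − D| = 29.8.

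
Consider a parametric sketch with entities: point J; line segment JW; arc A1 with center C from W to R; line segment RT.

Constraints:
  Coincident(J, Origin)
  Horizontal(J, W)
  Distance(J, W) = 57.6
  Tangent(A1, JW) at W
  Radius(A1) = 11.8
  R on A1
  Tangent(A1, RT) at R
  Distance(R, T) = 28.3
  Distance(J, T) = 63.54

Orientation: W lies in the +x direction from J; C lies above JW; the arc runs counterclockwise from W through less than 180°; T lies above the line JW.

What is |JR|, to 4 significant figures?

69.41

J is at the origin; J and W share the same y with |JW| = 57.6 and W on the +x side, so W = (57.60, 0.000). A1 meets JW tangentially, so CW is at right angles to JW, so C = W + (0, 11.8) = (57.60, 11.80). Since CR ⟂ RT (tangency), |CT| = √(11.8² + 28.3²) = 30.66 regardless of where R sits on A1. So T lies on both circle(J, 63.54) and circle(C, 30.66); the above-JW intersection is T = (48.48, 41.07). R is the foot of the tangent from T: R = (66.65, 19.38).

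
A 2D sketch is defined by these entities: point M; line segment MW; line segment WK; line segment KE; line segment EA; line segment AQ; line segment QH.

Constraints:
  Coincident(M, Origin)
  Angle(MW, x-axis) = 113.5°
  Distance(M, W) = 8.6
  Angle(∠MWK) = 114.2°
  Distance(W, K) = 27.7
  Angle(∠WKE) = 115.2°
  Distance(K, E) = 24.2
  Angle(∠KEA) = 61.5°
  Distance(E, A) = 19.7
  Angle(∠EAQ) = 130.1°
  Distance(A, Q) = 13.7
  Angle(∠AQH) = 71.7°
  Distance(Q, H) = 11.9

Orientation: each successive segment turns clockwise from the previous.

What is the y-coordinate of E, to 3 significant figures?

21.3

M is at the origin; MW runs at 113.5° with length 8.6, so W = (-3.43, 7.89). ∠MWK = 114.2° gives WK at 47.7° from the x-axis; with |WK| = 27.7, K = (15.2, 28.4). ∠WKE = 115.2° gives KE at -17.1° from the x-axis; with |KE| = 24.2, E = (38.3, 21.3). So E.y = 21.3.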